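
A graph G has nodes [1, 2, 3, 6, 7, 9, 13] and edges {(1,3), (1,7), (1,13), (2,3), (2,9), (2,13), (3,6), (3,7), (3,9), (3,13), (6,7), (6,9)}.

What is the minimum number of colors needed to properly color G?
χ(G) = 3

Clique number ω(G) = 3 (lower bound: χ ≥ ω).
The clique on [1, 3, 13] has size 3, forcing χ ≥ 3, and the coloring below uses 3 colors, so χ(G) = 3.
A valid 3-coloring: color 1: [3]; color 2: [7, 9, 13]; color 3: [1, 2, 6].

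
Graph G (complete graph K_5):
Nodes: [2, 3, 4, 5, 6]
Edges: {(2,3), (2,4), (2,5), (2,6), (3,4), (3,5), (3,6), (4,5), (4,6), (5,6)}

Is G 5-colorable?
A valid 5-coloring: color 1: [2]; color 2: [5]; color 3: [3]; color 4: [6]; color 5: [4].
(χ(G) = 5 ≤ 5.)

Yes, G is 5-colorable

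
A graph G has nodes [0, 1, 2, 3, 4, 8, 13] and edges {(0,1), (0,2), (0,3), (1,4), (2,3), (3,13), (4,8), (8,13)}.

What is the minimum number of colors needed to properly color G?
Clique number ω(G) = 3 (lower bound: χ ≥ ω).
The clique on [0, 2, 3] has size 3, forcing χ ≥ 3, and the coloring below uses 3 colors, so χ(G) = 3.
A valid 3-coloring: color 1: [0, 4, 13]; color 2: [1, 3, 8]; color 3: [2].

χ(G) = 3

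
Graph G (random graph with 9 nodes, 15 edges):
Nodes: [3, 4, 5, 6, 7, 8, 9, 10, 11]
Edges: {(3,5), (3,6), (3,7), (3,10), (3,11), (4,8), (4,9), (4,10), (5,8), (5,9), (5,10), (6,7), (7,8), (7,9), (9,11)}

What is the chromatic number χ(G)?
χ(G) = 3

Clique number ω(G) = 3 (lower bound: χ ≥ ω).
The clique on [3, 5, 10] has size 3, forcing χ ≥ 3, and the coloring below uses 3 colors, so χ(G) = 3.
A valid 3-coloring: color 1: [3, 8, 9]; color 2: [4, 5, 7, 11]; color 3: [6, 10].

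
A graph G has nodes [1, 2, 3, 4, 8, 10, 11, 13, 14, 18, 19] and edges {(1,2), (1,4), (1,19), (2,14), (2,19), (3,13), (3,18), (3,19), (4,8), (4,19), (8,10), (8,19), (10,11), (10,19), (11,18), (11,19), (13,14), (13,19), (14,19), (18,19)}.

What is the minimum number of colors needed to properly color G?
χ(G) = 3

Clique number ω(G) = 3 (lower bound: χ ≥ ω).
The clique on [1, 2, 19] has size 3, forcing χ ≥ 3, and the coloring below uses 3 colors, so χ(G) = 3.
A valid 3-coloring: color 1: [19]; color 2: [2, 4, 10, 13, 18]; color 3: [1, 3, 8, 11, 14].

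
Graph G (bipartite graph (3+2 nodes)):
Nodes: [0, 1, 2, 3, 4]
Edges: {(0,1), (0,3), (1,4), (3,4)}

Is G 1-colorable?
Edge (0,1) forces its endpoints to differ, so 1 color is not enough.

No, G is not 1-colorable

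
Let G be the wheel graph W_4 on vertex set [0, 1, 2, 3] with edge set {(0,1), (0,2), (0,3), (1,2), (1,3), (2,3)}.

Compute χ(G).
Clique number ω(G) = 4 (lower bound: χ ≥ ω).
The clique on [0, 1, 2, 3] has size 4, forcing χ ≥ 4, and the coloring below uses 4 colors, so χ(G) = 4.
A valid 4-coloring: color 1: [2]; color 2: [3]; color 3: [1]; color 4: [0].

χ(G) = 4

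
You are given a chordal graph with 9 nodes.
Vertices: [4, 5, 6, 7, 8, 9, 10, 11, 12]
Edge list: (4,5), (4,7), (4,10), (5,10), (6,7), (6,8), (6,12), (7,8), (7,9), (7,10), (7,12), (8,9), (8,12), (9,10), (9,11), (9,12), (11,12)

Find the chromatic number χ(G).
Clique number ω(G) = 4 (lower bound: χ ≥ ω).
The clique on [7, 8, 9, 12] has size 4, forcing χ ≥ 4, and the coloring below uses 4 colors, so χ(G) = 4.
A valid 4-coloring: color 1: [5, 7, 11]; color 2: [10, 12]; color 3: [4, 6, 9]; color 4: [8].

χ(G) = 4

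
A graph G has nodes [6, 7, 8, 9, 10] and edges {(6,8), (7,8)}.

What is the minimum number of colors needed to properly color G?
Clique number ω(G) = 2 (lower bound: χ ≥ ω).
The graph is bipartite (no odd cycle), so 2 colors suffice: χ(G) = 2.
A valid 2-coloring: color 1: [8, 9, 10]; color 2: [6, 7].

χ(G) = 2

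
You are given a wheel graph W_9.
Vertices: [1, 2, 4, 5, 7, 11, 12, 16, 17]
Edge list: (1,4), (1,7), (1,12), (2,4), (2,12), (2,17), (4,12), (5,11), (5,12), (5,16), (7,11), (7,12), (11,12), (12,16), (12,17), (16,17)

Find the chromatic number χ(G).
χ(G) = 3

Clique number ω(G) = 3 (lower bound: χ ≥ ω).
The clique on [1, 4, 12] has size 3, forcing χ ≥ 3, and the coloring below uses 3 colors, so χ(G) = 3.
A valid 3-coloring: color 1: [12]; color 2: [4, 5, 7, 17]; color 3: [1, 2, 11, 16].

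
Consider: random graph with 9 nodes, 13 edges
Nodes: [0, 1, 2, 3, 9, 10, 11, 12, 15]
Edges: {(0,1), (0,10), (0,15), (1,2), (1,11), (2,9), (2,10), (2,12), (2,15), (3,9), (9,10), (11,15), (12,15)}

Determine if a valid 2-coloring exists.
The clique on vertices [2, 12, 15] has size 3 > 2, so it alone needs 3 colors.

No, G is not 2-colorable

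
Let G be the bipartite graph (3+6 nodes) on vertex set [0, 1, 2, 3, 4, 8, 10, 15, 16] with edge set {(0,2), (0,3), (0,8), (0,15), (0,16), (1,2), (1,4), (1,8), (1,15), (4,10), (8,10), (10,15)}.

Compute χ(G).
χ(G) = 2

Clique number ω(G) = 2 (lower bound: χ ≥ ω).
The graph is bipartite (no odd cycle), so 2 colors suffice: χ(G) = 2.
A valid 2-coloring: color 1: [0, 1, 10]; color 2: [2, 3, 4, 8, 15, 16].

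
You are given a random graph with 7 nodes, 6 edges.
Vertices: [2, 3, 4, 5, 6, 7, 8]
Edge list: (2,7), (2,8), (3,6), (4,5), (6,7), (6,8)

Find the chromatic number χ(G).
Clique number ω(G) = 2 (lower bound: χ ≥ ω).
The graph is bipartite (no odd cycle), so 2 colors suffice: χ(G) = 2.
A valid 2-coloring: color 1: [2, 4, 6]; color 2: [3, 5, 7, 8].

χ(G) = 2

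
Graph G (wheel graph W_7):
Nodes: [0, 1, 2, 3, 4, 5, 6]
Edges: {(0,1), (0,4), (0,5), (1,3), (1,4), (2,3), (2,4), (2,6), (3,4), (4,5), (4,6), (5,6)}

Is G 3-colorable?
Yes, G is 3-colorable

A valid 3-coloring: color 1: [4]; color 2: [1, 2, 5]; color 3: [0, 3, 6].
(χ(G) = 3 ≤ 3.)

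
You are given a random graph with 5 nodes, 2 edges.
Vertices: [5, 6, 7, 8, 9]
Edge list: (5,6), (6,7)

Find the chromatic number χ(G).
Clique number ω(G) = 2 (lower bound: χ ≥ ω).
The graph is bipartite (no odd cycle), so 2 colors suffice: χ(G) = 2.
A valid 2-coloring: color 1: [6, 8, 9]; color 2: [5, 7].

χ(G) = 2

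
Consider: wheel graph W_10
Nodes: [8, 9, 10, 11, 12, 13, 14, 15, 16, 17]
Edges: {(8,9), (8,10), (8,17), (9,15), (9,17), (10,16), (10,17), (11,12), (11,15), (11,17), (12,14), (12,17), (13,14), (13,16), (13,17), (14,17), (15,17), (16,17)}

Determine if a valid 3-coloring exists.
No, G is not 3-colorable

Odd cycle [9, 8, 10, 16, 13, 14, 12, 11, 15] needs 3 colors (χ ≥ 3).
Vertex 17 is adjacent to every vertex of [8, 9, 10, 11, 12, 13, 14, 15, 16], which already need 3 colors among themselves, so 17 needs a new color (χ ≥ 4).
Hence χ(G) ≥ 4 > 3, so no proper 3-coloring exists.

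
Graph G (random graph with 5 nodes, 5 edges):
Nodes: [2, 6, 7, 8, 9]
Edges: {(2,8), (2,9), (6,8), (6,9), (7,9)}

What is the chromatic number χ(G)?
χ(G) = 2

Clique number ω(G) = 2 (lower bound: χ ≥ ω).
The graph is bipartite (no odd cycle), so 2 colors suffice: χ(G) = 2.
A valid 2-coloring: color 1: [8, 9]; color 2: [2, 6, 7].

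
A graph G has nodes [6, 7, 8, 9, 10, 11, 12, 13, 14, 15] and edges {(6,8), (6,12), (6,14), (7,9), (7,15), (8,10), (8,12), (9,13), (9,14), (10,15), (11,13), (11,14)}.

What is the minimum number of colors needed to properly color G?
Clique number ω(G) = 3 (lower bound: χ ≥ ω).
The clique on [6, 8, 12] has size 3, forcing χ ≥ 3, and the coloring below uses 3 colors, so χ(G) = 3.
A valid 3-coloring: color 1: [8, 13, 14, 15]; color 2: [6, 9, 10, 11]; color 3: [7, 12].

χ(G) = 3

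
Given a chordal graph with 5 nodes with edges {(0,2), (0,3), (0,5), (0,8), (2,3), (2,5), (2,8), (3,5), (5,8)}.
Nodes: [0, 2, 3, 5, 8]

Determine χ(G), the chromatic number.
Clique number ω(G) = 4 (lower bound: χ ≥ ω).
The clique on [0, 2, 5, 8] has size 4, forcing χ ≥ 4, and the coloring below uses 4 colors, so χ(G) = 4.
A valid 4-coloring: color 1: [2]; color 2: [5]; color 3: [0]; color 4: [3, 8].

χ(G) = 4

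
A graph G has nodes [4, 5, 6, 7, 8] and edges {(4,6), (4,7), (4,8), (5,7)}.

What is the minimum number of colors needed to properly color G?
Clique number ω(G) = 2 (lower bound: χ ≥ ω).
The graph is bipartite (no odd cycle), so 2 colors suffice: χ(G) = 2.
A valid 2-coloring: color 1: [4, 5]; color 2: [6, 7, 8].

χ(G) = 2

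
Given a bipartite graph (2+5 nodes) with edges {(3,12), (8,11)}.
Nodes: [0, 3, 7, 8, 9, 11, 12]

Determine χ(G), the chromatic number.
χ(G) = 2

Clique number ω(G) = 2 (lower bound: χ ≥ ω).
The graph is bipartite (no odd cycle), so 2 colors suffice: χ(G) = 2.
A valid 2-coloring: color 1: [0, 7, 9, 11, 12]; color 2: [3, 8].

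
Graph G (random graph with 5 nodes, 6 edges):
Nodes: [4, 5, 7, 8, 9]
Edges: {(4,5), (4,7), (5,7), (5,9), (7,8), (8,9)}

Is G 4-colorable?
A valid 4-coloring: color 1: [7, 9]; color 2: [5, 8]; color 3: [4].
(χ(G) = 3 ≤ 4.)

Yes, G is 4-colorable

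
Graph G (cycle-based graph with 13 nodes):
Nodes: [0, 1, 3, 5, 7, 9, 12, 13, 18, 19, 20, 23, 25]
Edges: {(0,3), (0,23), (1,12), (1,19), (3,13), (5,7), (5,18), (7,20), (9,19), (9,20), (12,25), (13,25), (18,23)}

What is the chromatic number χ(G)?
Clique number ω(G) = 2 (lower bound: χ ≥ ω).
Odd cycle [3, 0, 23, 18, 5, 7, 20, 9, 19, 1, 12, 25, 13] needs 3 colors (χ ≥ 3).
The coloring below uses 3 colors, so χ(G) = 3.
A valid 3-coloring: color 1: [3, 5, 19, 20, 23, 25]; color 2: [0, 1, 7, 9, 13, 18]; color 3: [12].

χ(G) = 3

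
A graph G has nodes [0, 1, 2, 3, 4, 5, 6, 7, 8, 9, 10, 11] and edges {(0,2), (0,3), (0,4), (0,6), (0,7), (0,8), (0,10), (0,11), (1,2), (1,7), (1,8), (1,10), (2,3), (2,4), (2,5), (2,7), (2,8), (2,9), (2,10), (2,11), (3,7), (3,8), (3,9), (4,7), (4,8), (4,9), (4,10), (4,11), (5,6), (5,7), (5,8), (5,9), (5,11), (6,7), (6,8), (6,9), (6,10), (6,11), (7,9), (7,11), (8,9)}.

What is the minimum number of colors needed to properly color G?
χ(G) = 5

Clique number ω(G) = 5 (lower bound: χ ≥ ω).
The clique on [0, 2, 4, 7, 11] has size 5, forcing χ ≥ 5, and the coloring below uses 5 colors, so χ(G) = 5.
A valid 5-coloring: color 1: [2, 6]; color 2: [7, 8, 10]; color 3: [0, 1, 9]; color 4: [3, 4, 5]; color 5: [11].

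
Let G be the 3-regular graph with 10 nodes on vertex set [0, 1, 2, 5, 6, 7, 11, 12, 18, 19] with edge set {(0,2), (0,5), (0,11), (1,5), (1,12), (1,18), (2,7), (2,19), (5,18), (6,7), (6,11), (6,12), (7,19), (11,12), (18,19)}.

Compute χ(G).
χ(G) = 3

Clique number ω(G) = 3 (lower bound: χ ≥ ω).
The clique on [1, 5, 18] has size 3, forcing χ ≥ 3, and the coloring below uses 3 colors, so χ(G) = 3.
A valid 3-coloring: color 1: [1, 11, 19]; color 2: [0, 7, 12, 18]; color 3: [2, 5, 6].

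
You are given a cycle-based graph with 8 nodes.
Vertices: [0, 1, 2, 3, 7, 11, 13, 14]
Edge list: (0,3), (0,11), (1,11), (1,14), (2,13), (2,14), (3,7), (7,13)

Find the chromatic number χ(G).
Clique number ω(G) = 2 (lower bound: χ ≥ ω).
The graph is bipartite (no odd cycle), so 2 colors suffice: χ(G) = 2.
A valid 2-coloring: color 1: [0, 1, 2, 7]; color 2: [3, 11, 13, 14].

χ(G) = 2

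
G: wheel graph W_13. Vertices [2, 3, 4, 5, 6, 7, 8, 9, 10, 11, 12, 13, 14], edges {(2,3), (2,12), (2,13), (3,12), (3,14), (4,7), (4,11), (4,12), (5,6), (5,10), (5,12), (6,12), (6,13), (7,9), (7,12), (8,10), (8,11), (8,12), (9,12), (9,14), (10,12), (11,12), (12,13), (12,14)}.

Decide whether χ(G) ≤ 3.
Yes, G is 3-colorable

A valid 3-coloring: color 1: [12]; color 2: [3, 4, 5, 8, 9, 13]; color 3: [2, 6, 7, 10, 11, 14].
(χ(G) = 3 ≤ 3.)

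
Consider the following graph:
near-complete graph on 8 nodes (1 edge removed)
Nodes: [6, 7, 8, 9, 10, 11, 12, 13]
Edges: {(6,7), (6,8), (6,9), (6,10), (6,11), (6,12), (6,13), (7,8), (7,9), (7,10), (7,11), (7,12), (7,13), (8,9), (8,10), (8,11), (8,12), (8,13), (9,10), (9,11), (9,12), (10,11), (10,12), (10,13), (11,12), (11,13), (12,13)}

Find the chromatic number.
Clique number ω(G) = 7 (lower bound: χ ≥ ω).
The clique on [6, 7, 8, 9, 10, 11, 12] has size 7, forcing χ ≥ 7, and the coloring below uses 7 colors, so χ(G) = 7.
A valid 7-coloring: color 1: [6]; color 2: [12]; color 3: [8]; color 4: [7]; color 5: [11]; color 6: [10]; color 7: [9, 13].

χ(G) = 7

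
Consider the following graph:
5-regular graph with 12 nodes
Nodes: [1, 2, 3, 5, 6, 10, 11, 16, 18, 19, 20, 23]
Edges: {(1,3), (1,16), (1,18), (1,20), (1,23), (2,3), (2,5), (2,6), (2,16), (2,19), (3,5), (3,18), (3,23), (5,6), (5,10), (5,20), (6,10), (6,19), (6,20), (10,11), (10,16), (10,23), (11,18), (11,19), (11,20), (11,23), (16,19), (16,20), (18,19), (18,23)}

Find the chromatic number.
Clique number ω(G) = 4 (lower bound: χ ≥ ω).
The clique on [1, 3, 18, 23] has size 4, forcing χ ≥ 4, and the coloring below uses 4 colors, so χ(G) = 4.
A valid 4-coloring: color 1: [2, 10, 18, 20]; color 2: [5, 16, 23]; color 3: [1, 6, 11]; color 4: [3, 19].

χ(G) = 4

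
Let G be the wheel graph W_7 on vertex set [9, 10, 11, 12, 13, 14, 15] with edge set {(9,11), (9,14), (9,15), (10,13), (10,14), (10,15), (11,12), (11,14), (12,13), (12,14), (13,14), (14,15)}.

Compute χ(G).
χ(G) = 3

Clique number ω(G) = 3 (lower bound: χ ≥ ω).
The clique on [9, 11, 14] has size 3, forcing χ ≥ 3, and the coloring below uses 3 colors, so χ(G) = 3.
A valid 3-coloring: color 1: [14]; color 2: [9, 10, 12]; color 3: [11, 13, 15].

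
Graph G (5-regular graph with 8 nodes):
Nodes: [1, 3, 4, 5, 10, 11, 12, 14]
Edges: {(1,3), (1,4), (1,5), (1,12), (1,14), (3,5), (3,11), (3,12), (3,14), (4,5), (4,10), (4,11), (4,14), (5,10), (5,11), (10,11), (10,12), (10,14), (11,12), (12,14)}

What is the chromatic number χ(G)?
Clique number ω(G) = 4 (lower bound: χ ≥ ω).
The clique on [1, 3, 12, 14] has size 4, forcing χ ≥ 4, and the coloring below uses 4 colors, so χ(G) = 4.
A valid 4-coloring: color 1: [11, 14]; color 2: [5, 12]; color 3: [3, 4]; color 4: [1, 10].

χ(G) = 4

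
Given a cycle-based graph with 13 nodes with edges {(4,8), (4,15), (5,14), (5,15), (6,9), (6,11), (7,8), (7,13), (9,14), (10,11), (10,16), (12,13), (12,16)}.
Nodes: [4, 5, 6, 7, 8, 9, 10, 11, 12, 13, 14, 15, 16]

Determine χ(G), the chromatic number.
χ(G) = 3

Clique number ω(G) = 2 (lower bound: χ ≥ ω).
Odd cycle [6, 11, 10, 16, 12, 13, 7, 8, 4, 15, 5, 14, 9] needs 3 colors (χ ≥ 3).
The coloring below uses 3 colors, so χ(G) = 3.
A valid 3-coloring: color 1: [4, 6, 7, 10, 12, 14]; color 2: [8, 9, 11, 13, 15, 16]; color 3: [5].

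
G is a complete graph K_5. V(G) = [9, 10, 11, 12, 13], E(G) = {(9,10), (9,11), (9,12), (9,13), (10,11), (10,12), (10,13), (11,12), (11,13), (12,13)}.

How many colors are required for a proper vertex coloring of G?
Clique number ω(G) = 5 (lower bound: χ ≥ ω).
The clique on [9, 10, 11, 12, 13] has size 5, forcing χ ≥ 5, and the coloring below uses 5 colors, so χ(G) = 5.
A valid 5-coloring: color 1: [9]; color 2: [13]; color 3: [11]; color 4: [10]; color 5: [12].

χ(G) = 5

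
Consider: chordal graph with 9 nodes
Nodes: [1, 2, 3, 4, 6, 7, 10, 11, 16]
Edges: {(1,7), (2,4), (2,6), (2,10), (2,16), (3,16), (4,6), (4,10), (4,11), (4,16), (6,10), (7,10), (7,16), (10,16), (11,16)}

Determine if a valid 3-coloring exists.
The clique on vertices [2, 4, 10, 16] has size 4 > 3, so it alone needs 4 colors.

No, G is not 3-colorable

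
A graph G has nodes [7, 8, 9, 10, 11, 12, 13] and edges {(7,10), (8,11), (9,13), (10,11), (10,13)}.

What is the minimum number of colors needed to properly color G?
Clique number ω(G) = 2 (lower bound: χ ≥ ω).
The graph is bipartite (no odd cycle), so 2 colors suffice: χ(G) = 2.
A valid 2-coloring: color 1: [8, 9, 10, 12]; color 2: [7, 11, 13].

χ(G) = 2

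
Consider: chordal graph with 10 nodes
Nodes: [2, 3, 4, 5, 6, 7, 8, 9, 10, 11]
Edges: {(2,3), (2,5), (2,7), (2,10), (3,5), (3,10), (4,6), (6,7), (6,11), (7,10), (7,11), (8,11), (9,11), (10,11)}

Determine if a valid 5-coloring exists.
A valid 5-coloring: color 1: [2, 4, 11]; color 2: [3, 7, 8, 9]; color 3: [5, 6, 10].
(χ(G) = 3 ≤ 5.)

Yes, G is 5-colorable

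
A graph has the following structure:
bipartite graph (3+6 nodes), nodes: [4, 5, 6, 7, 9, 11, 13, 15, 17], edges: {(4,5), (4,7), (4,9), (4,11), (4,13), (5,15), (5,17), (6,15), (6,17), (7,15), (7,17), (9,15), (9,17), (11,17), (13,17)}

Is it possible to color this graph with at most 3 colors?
A valid 3-coloring: color 1: [4, 15, 17]; color 2: [5, 6, 7, 9, 11, 13].
(χ(G) = 2 ≤ 3.)

Yes, G is 3-colorable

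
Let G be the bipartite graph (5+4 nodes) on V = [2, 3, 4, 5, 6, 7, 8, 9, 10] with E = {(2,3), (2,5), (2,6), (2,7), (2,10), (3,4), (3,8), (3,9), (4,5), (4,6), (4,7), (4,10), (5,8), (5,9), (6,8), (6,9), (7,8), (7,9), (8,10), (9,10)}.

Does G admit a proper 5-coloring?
Yes, G is 5-colorable

A valid 5-coloring: color 1: [2, 4, 8, 9]; color 2: [3, 5, 6, 7, 10].
(χ(G) = 2 ≤ 5.)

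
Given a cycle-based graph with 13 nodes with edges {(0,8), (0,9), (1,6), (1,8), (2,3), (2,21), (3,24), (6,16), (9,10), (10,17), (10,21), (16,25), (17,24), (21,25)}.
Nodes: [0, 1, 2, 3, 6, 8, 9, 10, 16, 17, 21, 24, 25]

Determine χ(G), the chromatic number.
χ(G) = 3

Clique number ω(G) = 2 (lower bound: χ ≥ ω).
Odd cycle [0, 8, 1, 6, 16, 25, 21, 10, 9] needs 3 colors (χ ≥ 3).
The coloring below uses 3 colors, so χ(G) = 3.
A valid 3-coloring: color 1: [2, 6, 8, 10, 24, 25]; color 2: [0, 1, 3, 16, 17, 21]; color 3: [9].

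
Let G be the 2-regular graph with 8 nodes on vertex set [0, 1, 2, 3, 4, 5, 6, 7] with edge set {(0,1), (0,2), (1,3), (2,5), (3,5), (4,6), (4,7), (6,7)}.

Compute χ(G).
Clique number ω(G) = 3 (lower bound: χ ≥ ω).
The clique on [4, 6, 7] has size 3, forcing χ ≥ 3, and the coloring below uses 3 colors, so χ(G) = 3.
A valid 3-coloring: color 1: [1, 2, 6]; color 2: [0, 4, 5]; color 3: [3, 7].

χ(G) = 3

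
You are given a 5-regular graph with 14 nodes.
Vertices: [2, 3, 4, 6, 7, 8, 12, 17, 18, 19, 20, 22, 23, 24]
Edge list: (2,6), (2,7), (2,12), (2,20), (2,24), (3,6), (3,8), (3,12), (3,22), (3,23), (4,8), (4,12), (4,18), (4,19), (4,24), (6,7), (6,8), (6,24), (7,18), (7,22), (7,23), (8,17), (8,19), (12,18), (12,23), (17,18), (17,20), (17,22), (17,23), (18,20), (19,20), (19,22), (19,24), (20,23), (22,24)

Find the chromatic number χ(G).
χ(G) = 4

Clique number ω(G) = 3 (lower bound: χ ≥ ω).
Suppose a proper 3-coloring c exists. The clique [2, 6, 7] takes 3 distinct colors; by symmetry let c(2) = 1, c(6) = 2, c(7) = 3.
- Vertex 24: neighbors [2, 6] already have colors [1, 2] ⇒ c(24) = 3.
- Vertex 3: neighbors [6] already have colors [2]; try each remaining color.
- Case c(3) = 1:
  - Vertex 8: neighbors [3, 6] already have colors [1, 2] ⇒ c(8) = 3.
  - Vertex 23: neighbors [3, 7] already have colors [1, 3] ⇒ c(23) = 2.
  - Vertex 17: neighbors [23, 8] already have colors [2, 3] ⇒ c(17) = 1.
  - Vertex 18: neighbors [17, 7] already have colors [1, 3] ⇒ c(18) = 2.
  - Vertex 4: neighbors [18, 8] already have colors [2, 3] ⇒ c(4) = 1.
  - Vertex 19: neighbors [4, 8] already have colors [1, 3] ⇒ c(19) = 2.
  - Vertex 22: neighbors [3, 19, 7] already have colors [1, 2, 3] — all 3 colors blocked. Contradiction.
- Case c(3) = 3:
  - Vertex 8: neighbors [6, 3] already have colors [2, 3] ⇒ c(8) = 1.
  - Vertex 4: neighbors [8, 24] already have colors [1, 3] ⇒ c(4) = 2.
  - Vertex 12: neighbors [2, 4, 3] already have colors [1, 2, 3] — all 3 colors blocked. Contradiction.
Every case ends in a contradiction, so G has no proper 3-coloring (χ ≥ 4).
The coloring below uses 4 colors, so χ(G) = 4.
A valid 4-coloring: color 1: [2, 3, 17, 19]; color 2: [7, 8, 12, 20, 24]; color 3: [4, 6, 22, 23]; color 4: [18].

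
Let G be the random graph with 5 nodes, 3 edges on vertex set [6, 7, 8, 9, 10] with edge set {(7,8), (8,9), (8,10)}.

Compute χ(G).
χ(G) = 2

Clique number ω(G) = 2 (lower bound: χ ≥ ω).
The graph is bipartite (no odd cycle), so 2 colors suffice: χ(G) = 2.
A valid 2-coloring: color 1: [6, 8]; color 2: [7, 9, 10].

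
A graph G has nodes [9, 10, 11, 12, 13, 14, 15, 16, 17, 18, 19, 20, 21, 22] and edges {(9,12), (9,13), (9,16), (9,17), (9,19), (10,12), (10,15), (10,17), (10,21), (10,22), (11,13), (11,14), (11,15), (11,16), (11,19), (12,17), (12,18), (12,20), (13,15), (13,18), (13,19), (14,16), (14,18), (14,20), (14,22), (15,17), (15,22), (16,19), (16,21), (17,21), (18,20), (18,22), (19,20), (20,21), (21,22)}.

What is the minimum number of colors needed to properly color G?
Clique number ω(G) = 3 (lower bound: χ ≥ ω).
The clique on [9, 12, 17] has size 3, forcing χ ≥ 3, and the coloring below uses 3 colors, so χ(G) = 3.
A valid 3-coloring: color 1: [12, 14, 15, 19, 21]; color 2: [13, 16, 17, 20, 22]; color 3: [9, 10, 11, 18].

χ(G) = 3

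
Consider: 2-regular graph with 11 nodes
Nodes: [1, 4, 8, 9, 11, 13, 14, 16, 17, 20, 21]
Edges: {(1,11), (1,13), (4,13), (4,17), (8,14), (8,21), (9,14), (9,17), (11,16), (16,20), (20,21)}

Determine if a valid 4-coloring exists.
A valid 4-coloring: color 1: [1, 14, 16, 17, 21]; color 2: [8, 9, 11, 13, 20]; color 3: [4].
(χ(G) = 3 ≤ 4.)

Yes, G is 4-colorable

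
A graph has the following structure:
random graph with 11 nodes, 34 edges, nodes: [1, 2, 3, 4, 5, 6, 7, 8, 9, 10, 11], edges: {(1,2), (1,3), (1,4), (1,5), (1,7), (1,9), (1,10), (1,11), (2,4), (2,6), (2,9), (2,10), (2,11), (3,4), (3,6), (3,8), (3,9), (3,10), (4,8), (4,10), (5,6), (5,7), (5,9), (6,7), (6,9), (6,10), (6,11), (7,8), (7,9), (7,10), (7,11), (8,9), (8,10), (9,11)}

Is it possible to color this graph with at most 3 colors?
The clique on vertices [3, 4, 8, 10] has size 4 > 3, so it alone needs 4 colors.

No, G is not 3-colorable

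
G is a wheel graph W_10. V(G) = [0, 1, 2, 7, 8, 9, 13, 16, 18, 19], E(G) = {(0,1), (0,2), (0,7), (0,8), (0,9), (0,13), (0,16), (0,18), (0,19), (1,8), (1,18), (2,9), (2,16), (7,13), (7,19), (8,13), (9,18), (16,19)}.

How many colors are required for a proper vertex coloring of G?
Clique number ω(G) = 3 (lower bound: χ ≥ ω).
Odd cycle [2, 9, 18, 1, 8, 13, 7, 19, 16] needs 3 colors (χ ≥ 3).
Vertex 0 is adjacent to every vertex of [1, 2, 7, 8, 9, 13, 16, 18, 19], which already need 3 colors among themselves, so 0 needs a new color (χ ≥ 4).
The coloring below uses 4 colors, so χ(G) = 4.
A valid 4-coloring: color 1: [0]; color 2: [2, 8, 18, 19]; color 3: [1, 9, 13, 16]; color 4: [7].

χ(G) = 4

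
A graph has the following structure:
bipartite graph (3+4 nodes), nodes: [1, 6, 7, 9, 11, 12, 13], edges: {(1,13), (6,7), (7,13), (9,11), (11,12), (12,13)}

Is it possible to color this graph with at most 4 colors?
Yes, G is 4-colorable

A valid 4-coloring: color 1: [6, 11, 13]; color 2: [1, 7, 9, 12].
(χ(G) = 2 ≤ 4.)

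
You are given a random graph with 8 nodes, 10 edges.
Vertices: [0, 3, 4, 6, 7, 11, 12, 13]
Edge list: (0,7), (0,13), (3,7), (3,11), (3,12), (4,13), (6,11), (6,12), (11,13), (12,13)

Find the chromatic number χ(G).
Clique number ω(G) = 2 (lower bound: χ ≥ ω).
Odd cycle [11, 13, 0, 7, 3] needs 3 colors (χ ≥ 3).
The coloring below uses 3 colors, so χ(G) = 3.
A valid 3-coloring: color 1: [3, 6, 13]; color 2: [4, 7, 11, 12]; color 3: [0].

χ(G) = 3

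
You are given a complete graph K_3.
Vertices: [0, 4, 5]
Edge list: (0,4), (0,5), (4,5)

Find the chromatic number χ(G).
χ(G) = 3

Clique number ω(G) = 3 (lower bound: χ ≥ ω).
The clique on [0, 4, 5] has size 3, forcing χ ≥ 3, and the coloring below uses 3 colors, so χ(G) = 3.
A valid 3-coloring: color 1: [0]; color 2: [4]; color 3: [5].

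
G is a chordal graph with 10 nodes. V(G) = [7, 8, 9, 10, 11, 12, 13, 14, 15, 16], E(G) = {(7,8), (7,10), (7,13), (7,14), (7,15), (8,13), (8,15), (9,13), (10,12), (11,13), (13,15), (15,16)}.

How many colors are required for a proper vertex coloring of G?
χ(G) = 4

Clique number ω(G) = 4 (lower bound: χ ≥ ω).
The clique on [7, 8, 13, 15] has size 4, forcing χ ≥ 4, and the coloring below uses 4 colors, so χ(G) = 4.
A valid 4-coloring: color 1: [10, 13, 14, 16]; color 2: [7, 9, 11, 12]; color 3: [15]; color 4: [8].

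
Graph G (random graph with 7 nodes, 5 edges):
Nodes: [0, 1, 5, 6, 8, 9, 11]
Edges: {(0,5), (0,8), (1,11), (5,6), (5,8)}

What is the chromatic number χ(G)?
χ(G) = 3

Clique number ω(G) = 3 (lower bound: χ ≥ ω).
The clique on [0, 5, 8] has size 3, forcing χ ≥ 3, and the coloring below uses 3 colors, so χ(G) = 3.
A valid 3-coloring: color 1: [1, 5, 9]; color 2: [6, 8, 11]; color 3: [0].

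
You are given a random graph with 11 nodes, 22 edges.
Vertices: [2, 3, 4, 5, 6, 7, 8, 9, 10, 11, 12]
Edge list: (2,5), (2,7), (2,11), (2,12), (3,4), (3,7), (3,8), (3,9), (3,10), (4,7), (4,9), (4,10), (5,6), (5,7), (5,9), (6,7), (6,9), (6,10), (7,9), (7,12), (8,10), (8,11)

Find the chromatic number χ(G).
Clique number ω(G) = 4 (lower bound: χ ≥ ω).
The clique on [3, 4, 7, 9] has size 4, forcing χ ≥ 4, and the coloring below uses 4 colors, so χ(G) = 4.
A valid 4-coloring: color 1: [7, 10, 11]; color 2: [3, 5, 12]; color 3: [2, 8, 9]; color 4: [4, 6].

χ(G) = 4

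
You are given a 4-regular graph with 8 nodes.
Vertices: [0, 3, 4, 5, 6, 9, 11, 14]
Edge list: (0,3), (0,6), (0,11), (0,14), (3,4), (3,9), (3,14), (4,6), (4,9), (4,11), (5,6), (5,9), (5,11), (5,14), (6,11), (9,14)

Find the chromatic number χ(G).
Clique number ω(G) = 3 (lower bound: χ ≥ ω).
Suppose a proper 3-coloring c exists. The clique [0, 3, 14] takes 3 distinct colors; by symmetry let c(0) = 1, c(3) = 2, c(14) = 3.
- Vertex 9: neighbors [3, 14] already have colors [2, 3] ⇒ c(9) = 1.
- Vertex 4: neighbors [9, 3] already have colors [1, 2] ⇒ c(4) = 3.
- Vertex 5: neighbors [9, 14] already have colors [1, 3] ⇒ c(5) = 2.
- Vertex 6: neighbors [0, 5, 4] already have colors [1, 2, 3] — all 3 colors blocked. Contradiction.
The forced assignments end in a contradiction, so G has no proper 3-coloring (χ ≥ 4).
The coloring below uses 4 colors, so χ(G) = 4.
A valid 4-coloring: color 1: [4, 14]; color 2: [3, 6]; color 3: [9, 11]; color 4: [0, 5].

χ(G) = 4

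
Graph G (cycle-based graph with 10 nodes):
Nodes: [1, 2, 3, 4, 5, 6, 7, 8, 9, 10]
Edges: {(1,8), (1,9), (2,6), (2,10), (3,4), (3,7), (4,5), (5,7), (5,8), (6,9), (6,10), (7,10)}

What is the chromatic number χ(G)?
Clique number ω(G) = 3 (lower bound: χ ≥ ω).
The clique on [2, 6, 10] has size 3, forcing χ ≥ 3, and the coloring below uses 3 colors, so χ(G) = 3.
A valid 3-coloring: color 1: [1, 3, 5, 10]; color 2: [4, 6, 7, 8]; color 3: [2, 9].

χ(G) = 3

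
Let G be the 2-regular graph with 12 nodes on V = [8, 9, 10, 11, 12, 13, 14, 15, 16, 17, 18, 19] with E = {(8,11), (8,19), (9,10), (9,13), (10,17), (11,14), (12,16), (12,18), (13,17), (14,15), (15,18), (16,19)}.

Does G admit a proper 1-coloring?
No, G is not 1-colorable

Edge (8,19) forces its endpoints to differ, so 1 color is not enough.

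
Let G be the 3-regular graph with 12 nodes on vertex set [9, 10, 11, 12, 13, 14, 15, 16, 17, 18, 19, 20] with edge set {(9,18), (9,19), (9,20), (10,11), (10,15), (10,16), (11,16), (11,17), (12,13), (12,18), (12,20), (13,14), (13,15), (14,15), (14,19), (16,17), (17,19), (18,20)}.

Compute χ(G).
χ(G) = 3

Clique number ω(G) = 3 (lower bound: χ ≥ ω).
The clique on [9, 18, 20] has size 3, forcing χ ≥ 3, and the coloring below uses 3 colors, so χ(G) = 3.
A valid 3-coloring: color 1: [15, 16, 19, 20]; color 2: [9, 10, 12, 14, 17]; color 3: [11, 13, 18].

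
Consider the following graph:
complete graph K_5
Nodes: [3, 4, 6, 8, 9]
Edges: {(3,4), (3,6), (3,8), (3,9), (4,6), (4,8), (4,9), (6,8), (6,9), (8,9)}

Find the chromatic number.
Clique number ω(G) = 5 (lower bound: χ ≥ ω).
The clique on [3, 4, 6, 8, 9] has size 5, forcing χ ≥ 5, and the coloring below uses 5 colors, so χ(G) = 5.
A valid 5-coloring: color 1: [4]; color 2: [6]; color 3: [8]; color 4: [9]; color 5: [3].

χ(G) = 5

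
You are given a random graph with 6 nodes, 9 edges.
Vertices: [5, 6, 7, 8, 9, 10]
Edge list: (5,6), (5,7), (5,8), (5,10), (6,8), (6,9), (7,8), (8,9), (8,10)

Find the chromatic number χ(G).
Clique number ω(G) = 3 (lower bound: χ ≥ ω).
The clique on [6, 8, 9] has size 3, forcing χ ≥ 3, and the coloring below uses 3 colors, so χ(G) = 3.
A valid 3-coloring: color 1: [8]; color 2: [5, 9]; color 3: [6, 7, 10].

χ(G) = 3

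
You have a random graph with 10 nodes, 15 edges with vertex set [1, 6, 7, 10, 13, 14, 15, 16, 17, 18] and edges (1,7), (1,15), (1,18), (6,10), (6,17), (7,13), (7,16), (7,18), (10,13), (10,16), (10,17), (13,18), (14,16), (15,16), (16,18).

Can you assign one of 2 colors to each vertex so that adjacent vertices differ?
No, G is not 2-colorable

The clique on vertices [1, 7, 18] has size 3 > 2, so it alone needs 3 colors.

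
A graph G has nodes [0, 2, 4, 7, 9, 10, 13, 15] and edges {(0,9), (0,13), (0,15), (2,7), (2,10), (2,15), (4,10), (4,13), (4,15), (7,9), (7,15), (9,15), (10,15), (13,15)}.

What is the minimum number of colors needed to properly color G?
χ(G) = 4

Clique number ω(G) = 3 (lower bound: χ ≥ ω).
Odd cycle [2, 7, 9, 0, 13, 4, 10] needs 3 colors (χ ≥ 3).
Vertex 15 is adjacent to every vertex of [0, 2, 4, 7, 9, 10, 13], which already need 3 colors among themselves, so 15 needs a new color (χ ≥ 4).
The coloring below uses 4 colors, so χ(G) = 4.
A valid 4-coloring: color 1: [15]; color 2: [2, 4, 9]; color 3: [0, 7, 10]; color 4: [13].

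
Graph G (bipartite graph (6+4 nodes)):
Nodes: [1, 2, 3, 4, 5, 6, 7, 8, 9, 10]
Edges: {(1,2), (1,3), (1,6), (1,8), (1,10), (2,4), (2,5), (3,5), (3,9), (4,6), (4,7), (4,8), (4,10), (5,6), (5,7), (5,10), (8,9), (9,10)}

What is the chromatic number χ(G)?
χ(G) = 2

Clique number ω(G) = 2 (lower bound: χ ≥ ω).
The graph is bipartite (no odd cycle), so 2 colors suffice: χ(G) = 2.
A valid 2-coloring: color 1: [1, 4, 5, 9]; color 2: [2, 3, 6, 7, 8, 10].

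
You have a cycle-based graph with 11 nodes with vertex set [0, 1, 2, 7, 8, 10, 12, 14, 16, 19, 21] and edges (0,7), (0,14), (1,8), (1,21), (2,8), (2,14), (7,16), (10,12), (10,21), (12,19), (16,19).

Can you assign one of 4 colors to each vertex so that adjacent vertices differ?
Yes, G is 4-colorable

A valid 4-coloring: color 1: [7, 8, 12, 14, 21]; color 2: [0, 1, 2, 10, 19]; color 3: [16].
(χ(G) = 3 ≤ 4.)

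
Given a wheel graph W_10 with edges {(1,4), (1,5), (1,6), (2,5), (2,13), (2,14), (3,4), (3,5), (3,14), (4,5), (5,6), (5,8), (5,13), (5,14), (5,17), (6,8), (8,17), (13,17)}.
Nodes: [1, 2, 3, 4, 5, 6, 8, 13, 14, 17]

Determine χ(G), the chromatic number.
Clique number ω(G) = 3 (lower bound: χ ≥ ω).
Odd cycle [8, 6, 1, 4, 3, 14, 2, 13, 17] needs 3 colors (χ ≥ 3).
Vertex 5 is adjacent to every vertex of [1, 2, 3, 4, 6, 8, 13, 14, 17], which already need 3 colors among themselves, so 5 needs a new color (χ ≥ 4).
The coloring below uses 4 colors, so χ(G) = 4.
A valid 4-coloring: color 1: [5]; color 2: [1, 3, 8, 13]; color 3: [4, 6, 14, 17]; color 4: [2].

χ(G) = 4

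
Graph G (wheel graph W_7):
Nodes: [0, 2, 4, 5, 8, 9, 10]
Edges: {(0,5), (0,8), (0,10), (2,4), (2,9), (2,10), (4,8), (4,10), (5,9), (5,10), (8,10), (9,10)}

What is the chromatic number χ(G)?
Clique number ω(G) = 3 (lower bound: χ ≥ ω).
The clique on [0, 8, 10] has size 3, forcing χ ≥ 3, and the coloring below uses 3 colors, so χ(G) = 3.
A valid 3-coloring: color 1: [10]; color 2: [0, 4, 9]; color 3: [2, 5, 8].

χ(G) = 3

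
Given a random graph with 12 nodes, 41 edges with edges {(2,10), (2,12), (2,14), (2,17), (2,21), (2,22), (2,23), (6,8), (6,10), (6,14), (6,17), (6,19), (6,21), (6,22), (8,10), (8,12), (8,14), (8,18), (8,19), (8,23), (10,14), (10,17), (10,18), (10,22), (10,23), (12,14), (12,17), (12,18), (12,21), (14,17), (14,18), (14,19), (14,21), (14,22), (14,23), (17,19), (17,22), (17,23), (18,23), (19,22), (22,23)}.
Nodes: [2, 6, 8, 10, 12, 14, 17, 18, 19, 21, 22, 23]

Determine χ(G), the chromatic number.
χ(G) = 6

Clique number ω(G) = 6 (lower bound: χ ≥ ω).
The clique on [2, 10, 14, 17, 22, 23] has size 6, forcing χ ≥ 6, and the coloring below uses 6 colors, so χ(G) = 6.
A valid 6-coloring: color 1: [14]; color 2: [8, 17, 21]; color 3: [10, 12, 19]; color 4: [2, 6, 18]; color 5: [22]; color 6: [23].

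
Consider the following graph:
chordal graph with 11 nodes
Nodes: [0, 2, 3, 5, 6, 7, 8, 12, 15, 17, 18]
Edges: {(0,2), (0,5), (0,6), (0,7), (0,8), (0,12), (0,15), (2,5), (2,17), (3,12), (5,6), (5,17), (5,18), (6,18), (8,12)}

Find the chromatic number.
χ(G) = 3

Clique number ω(G) = 3 (lower bound: χ ≥ ω).
The clique on [0, 2, 5] has size 3, forcing χ ≥ 3, and the coloring below uses 3 colors, so χ(G) = 3.
A valid 3-coloring: color 1: [0, 3, 17, 18]; color 2: [5, 7, 12, 15]; color 3: [2, 6, 8].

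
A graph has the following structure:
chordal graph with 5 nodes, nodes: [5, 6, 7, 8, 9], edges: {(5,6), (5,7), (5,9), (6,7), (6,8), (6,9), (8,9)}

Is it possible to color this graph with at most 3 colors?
Yes, G is 3-colorable

A valid 3-coloring: color 1: [6]; color 2: [7, 9]; color 3: [5, 8].
(χ(G) = 3 ≤ 3.)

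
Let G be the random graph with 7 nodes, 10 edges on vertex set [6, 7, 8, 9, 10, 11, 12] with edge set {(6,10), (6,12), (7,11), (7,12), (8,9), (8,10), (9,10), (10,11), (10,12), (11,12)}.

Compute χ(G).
χ(G) = 3

Clique number ω(G) = 3 (lower bound: χ ≥ ω).
The clique on [8, 9, 10] has size 3, forcing χ ≥ 3, and the coloring below uses 3 colors, so χ(G) = 3.
A valid 3-coloring: color 1: [7, 10]; color 2: [9, 12]; color 3: [6, 8, 11].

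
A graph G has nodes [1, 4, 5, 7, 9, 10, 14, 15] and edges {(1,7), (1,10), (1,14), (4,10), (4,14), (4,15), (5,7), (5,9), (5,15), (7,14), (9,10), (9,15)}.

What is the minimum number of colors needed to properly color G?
Clique number ω(G) = 3 (lower bound: χ ≥ ω).
The clique on [1, 7, 14] has size 3, forcing χ ≥ 3, and the coloring below uses 3 colors, so χ(G) = 3.
A valid 3-coloring: color 1: [1, 4, 5]; color 2: [7, 10, 15]; color 3: [9, 14].

χ(G) = 3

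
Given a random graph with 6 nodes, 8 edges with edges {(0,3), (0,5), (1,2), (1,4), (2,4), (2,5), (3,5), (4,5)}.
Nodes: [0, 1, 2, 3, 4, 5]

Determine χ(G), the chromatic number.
Clique number ω(G) = 3 (lower bound: χ ≥ ω).
The clique on [1, 2, 4] has size 3, forcing χ ≥ 3, and the coloring below uses 3 colors, so χ(G) = 3.
A valid 3-coloring: color 1: [1, 5]; color 2: [0, 4]; color 3: [2, 3].

χ(G) = 3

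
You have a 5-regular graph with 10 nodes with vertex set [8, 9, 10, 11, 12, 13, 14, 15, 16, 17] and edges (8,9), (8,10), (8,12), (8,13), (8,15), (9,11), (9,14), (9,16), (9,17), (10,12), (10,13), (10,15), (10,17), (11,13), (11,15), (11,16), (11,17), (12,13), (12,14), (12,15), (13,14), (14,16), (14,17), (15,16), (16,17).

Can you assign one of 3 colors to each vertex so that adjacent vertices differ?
The clique on vertices [8, 10, 12, 13] has size 4 > 3, so it alone needs 4 colors.

No, G is not 3-colorable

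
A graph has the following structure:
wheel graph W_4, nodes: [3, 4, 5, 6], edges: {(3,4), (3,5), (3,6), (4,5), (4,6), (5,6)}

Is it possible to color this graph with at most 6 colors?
A valid 6-coloring: color 1: [3]; color 2: [6]; color 3: [4]; color 4: [5].
(χ(G) = 4 ≤ 6.)

Yes, G is 6-colorable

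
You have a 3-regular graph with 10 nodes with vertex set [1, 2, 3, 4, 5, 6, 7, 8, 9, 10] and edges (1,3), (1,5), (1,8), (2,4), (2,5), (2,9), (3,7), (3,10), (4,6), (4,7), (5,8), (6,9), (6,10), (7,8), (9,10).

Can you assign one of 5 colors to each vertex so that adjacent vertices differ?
Yes, G is 5-colorable

A valid 5-coloring: color 1: [3, 4, 8, 9]; color 2: [1, 2, 7, 10]; color 3: [5, 6].
(χ(G) = 3 ≤ 5.)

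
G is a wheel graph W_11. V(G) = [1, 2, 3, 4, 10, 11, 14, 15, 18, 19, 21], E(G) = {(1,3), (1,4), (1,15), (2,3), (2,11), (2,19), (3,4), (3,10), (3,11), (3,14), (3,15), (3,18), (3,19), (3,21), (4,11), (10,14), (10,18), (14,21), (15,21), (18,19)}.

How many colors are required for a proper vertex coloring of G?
Clique number ω(G) = 3 (lower bound: χ ≥ ω).
The clique on [1, 3, 4] has size 3, forcing χ ≥ 3, and the coloring below uses 3 colors, so χ(G) = 3.
A valid 3-coloring: color 1: [3]; color 2: [2, 4, 14, 15, 18]; color 3: [1, 10, 11, 19, 21].

χ(G) = 3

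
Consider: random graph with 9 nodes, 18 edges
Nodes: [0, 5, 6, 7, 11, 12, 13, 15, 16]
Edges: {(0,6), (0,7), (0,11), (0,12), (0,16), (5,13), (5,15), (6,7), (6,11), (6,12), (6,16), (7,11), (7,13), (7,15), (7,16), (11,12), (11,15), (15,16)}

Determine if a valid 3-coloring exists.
No, G is not 3-colorable

The clique on vertices [0, 6, 11, 12] has size 4 > 3, so it alone needs 4 colors.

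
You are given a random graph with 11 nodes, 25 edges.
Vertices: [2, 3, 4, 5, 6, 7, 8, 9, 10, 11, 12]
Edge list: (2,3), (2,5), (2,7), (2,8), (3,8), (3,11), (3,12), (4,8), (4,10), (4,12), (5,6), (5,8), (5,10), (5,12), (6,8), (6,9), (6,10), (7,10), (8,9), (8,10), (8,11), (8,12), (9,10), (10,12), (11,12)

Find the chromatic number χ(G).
Clique number ω(G) = 4 (lower bound: χ ≥ ω).
The clique on [6, 8, 9, 10] has size 4, forcing χ ≥ 4, and the coloring below uses 4 colors, so χ(G) = 4.
A valid 4-coloring: color 1: [7, 8]; color 2: [3, 10]; color 3: [2, 6, 12]; color 4: [4, 5, 9, 11].

χ(G) = 4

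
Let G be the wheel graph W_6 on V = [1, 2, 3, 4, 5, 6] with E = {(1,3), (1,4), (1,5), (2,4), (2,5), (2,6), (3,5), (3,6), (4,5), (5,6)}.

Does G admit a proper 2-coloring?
No, G is not 2-colorable

The clique on vertices [1, 3, 5] has size 3 > 2, so it alone needs 3 colors.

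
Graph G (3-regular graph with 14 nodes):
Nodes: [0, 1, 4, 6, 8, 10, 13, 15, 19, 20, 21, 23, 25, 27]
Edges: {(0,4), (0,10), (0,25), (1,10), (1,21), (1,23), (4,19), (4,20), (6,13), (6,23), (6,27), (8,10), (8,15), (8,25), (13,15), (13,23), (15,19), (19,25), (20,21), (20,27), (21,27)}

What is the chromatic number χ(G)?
Clique number ω(G) = 3 (lower bound: χ ≥ ω).
The clique on [6, 13, 23] has size 3, forcing χ ≥ 3, and the coloring below uses 3 colors, so χ(G) = 3.
A valid 3-coloring: color 1: [0, 1, 8, 13, 19, 20]; color 2: [4, 10, 15, 23, 25, 27]; color 3: [6, 21].

χ(G) = 3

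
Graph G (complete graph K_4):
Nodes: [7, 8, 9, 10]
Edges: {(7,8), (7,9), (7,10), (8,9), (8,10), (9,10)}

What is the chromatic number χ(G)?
Clique number ω(G) = 4 (lower bound: χ ≥ ω).
The clique on [7, 8, 9, 10] has size 4, forcing χ ≥ 4, and the coloring below uses 4 colors, so χ(G) = 4.
A valid 4-coloring: color 1: [9]; color 2: [7]; color 3: [10]; color 4: [8].

χ(G) = 4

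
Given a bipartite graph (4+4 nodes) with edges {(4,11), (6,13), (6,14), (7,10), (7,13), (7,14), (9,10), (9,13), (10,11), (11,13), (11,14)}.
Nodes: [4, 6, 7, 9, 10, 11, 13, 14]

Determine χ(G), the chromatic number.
Clique number ω(G) = 2 (lower bound: χ ≥ ω).
The graph is bipartite (no odd cycle), so 2 colors suffice: χ(G) = 2.
A valid 2-coloring: color 1: [4, 10, 13, 14]; color 2: [6, 7, 9, 11].

χ(G) = 2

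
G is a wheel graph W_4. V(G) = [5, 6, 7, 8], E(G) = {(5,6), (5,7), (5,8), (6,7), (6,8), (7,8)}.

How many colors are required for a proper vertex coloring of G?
χ(G) = 4

Clique number ω(G) = 4 (lower bound: χ ≥ ω).
The clique on [5, 6, 7, 8] has size 4, forcing χ ≥ 4, and the coloring below uses 4 colors, so χ(G) = 4.
A valid 4-coloring: color 1: [7]; color 2: [6]; color 3: [5]; color 4: [8].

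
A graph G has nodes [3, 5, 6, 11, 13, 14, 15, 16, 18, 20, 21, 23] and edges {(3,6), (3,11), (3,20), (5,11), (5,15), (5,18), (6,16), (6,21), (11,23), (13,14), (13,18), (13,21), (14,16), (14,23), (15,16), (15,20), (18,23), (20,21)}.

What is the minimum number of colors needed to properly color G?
Clique number ω(G) = 2 (lower bound: χ ≥ ω).
Odd cycle [15, 16, 6, 3, 20] needs 3 colors (χ ≥ 3).
The coloring below uses 3 colors, so χ(G) = 3.
A valid 3-coloring: color 1: [3, 14, 15, 18, 21]; color 2: [5, 6, 13, 20, 23]; color 3: [11, 16].

χ(G) = 3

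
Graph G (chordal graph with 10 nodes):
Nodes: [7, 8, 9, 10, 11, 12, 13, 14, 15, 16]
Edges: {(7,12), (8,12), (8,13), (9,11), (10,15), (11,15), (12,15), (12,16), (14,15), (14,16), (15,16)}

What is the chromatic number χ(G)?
Clique number ω(G) = 3 (lower bound: χ ≥ ω).
The clique on [12, 15, 16] has size 3, forcing χ ≥ 3, and the coloring below uses 3 colors, so χ(G) = 3.
A valid 3-coloring: color 1: [7, 8, 9, 15]; color 2: [10, 11, 12, 13, 14]; color 3: [16].

χ(G) = 3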